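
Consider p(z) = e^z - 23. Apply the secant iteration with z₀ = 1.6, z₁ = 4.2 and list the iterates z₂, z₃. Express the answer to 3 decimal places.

p(1.6) = -18.04697, p(4.2) = 43.68633
z₂ = 4.20000 − 43.68633·(4.20000 − 1.60000) / (43.68633 − (-18.04697)) = 4.20000 − (113.58446)/(61.73330) = 2.36008
p(2.36008) = -12.40822
z₃ = 2.36008 − (-12.40822)·(2.36008 − 4.20000) / (-12.40822 − 43.68633) = 2.36008 − (22.83016)/(-56.09455) = 2.76707

2.360, 2.767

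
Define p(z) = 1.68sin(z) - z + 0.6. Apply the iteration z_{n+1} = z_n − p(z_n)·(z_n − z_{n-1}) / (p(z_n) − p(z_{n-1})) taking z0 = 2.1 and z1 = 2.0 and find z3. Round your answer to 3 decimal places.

p(2.1) = -0.04981, p(2.0) = 0.12762
z2 = 2.00000 − 0.12762·(2.00000 − 2.10000) / (0.12762 − (-0.04981)) = 2.00000 − (-0.01276)/(0.17743) = 2.07193
p(2.07193) = 0.00150
z3 = 2.07193 − 0.00150·(2.07193 − 2.00000) / (0.00150 − 0.12762) = 2.07193 − (0.00011)/(-0.12612) = 2.07278

2.073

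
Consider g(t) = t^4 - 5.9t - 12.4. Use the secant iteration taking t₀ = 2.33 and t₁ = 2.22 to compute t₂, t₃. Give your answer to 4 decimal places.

g(2.33) = 3.325955, g(2.22) = -1.208873
t₂ = 2.220000 − (-1.208873)·(2.220000 − 2.330000) / (-1.208873 − 3.325955) = 2.220000 − (0.132976)/(-4.534829) = 2.249323
g(2.249323) = -0.072920
t₃ = 2.249323 − (-0.072920)·(2.249323 − 2.220000) / (-0.072920 − (-1.208873)) = 2.249323 − (-0.002138)/(1.135953) = 2.251206

2.2493, 2.2512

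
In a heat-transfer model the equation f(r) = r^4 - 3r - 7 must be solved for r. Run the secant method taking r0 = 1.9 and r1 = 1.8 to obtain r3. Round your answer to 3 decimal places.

f(1.9) = 0.33210, f(1.8) = -1.90240
r2 = 1.80000 − (-1.90240)·(1.80000 − 1.90000) / (-1.90240 − 0.33210) = 1.80000 − (0.19024)/(-2.23450) = 1.88514
f(1.88514) = -0.02632
r3 = 1.88514 − (-0.02632)·(1.88514 − 1.80000) / (-0.02632 − (-1.90240)) = 1.88514 − (-0.00224)/(1.87608) = 1.88633

1.886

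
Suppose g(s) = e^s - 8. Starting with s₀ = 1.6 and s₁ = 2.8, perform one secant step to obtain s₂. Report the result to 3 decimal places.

1.918

g(1.6) = -3.04697, g(2.8) = 8.44465
s₂ = 2.80000 − 8.44465·(2.80000 − 1.60000) / (8.44465 − (-3.04697)) = 2.80000 − (10.13358)/(11.49161) = 1.91818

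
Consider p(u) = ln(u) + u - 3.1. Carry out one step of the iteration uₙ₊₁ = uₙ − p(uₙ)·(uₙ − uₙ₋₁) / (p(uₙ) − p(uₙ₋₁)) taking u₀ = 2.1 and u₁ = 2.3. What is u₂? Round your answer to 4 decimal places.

2.2774

p(2.1) = -0.258063, p(2.3) = 0.032909
u₂ = 2.300000 − 0.032909·(2.300000 − 2.100000) / (0.032909 − (-0.258063)) = 2.300000 − (0.006582)/(0.290972) = 2.277380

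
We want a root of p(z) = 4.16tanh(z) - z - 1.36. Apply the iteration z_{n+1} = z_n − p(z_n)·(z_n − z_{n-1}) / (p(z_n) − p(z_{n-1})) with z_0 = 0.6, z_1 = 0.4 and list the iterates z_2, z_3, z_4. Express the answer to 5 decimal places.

p(0.6) = 0.2741262, p(0.4) = -0.1794123
z_2 = 0.4000000 − (-0.1794123)·(0.4000000 − 0.6000000) / (-0.1794123 − 0.2741262) = 0.4000000 − (0.0358825)/(-0.4535385) = 0.4791167
p(0.4791167) = 0.0143127
z_3 = 0.4791167 − 0.0143127·(0.4791167 − 0.4000000) / (0.0143127 − (-0.1794123)) = 0.4791167 − (0.0011324)/(0.1937250) = 0.4732714
p(0.4732714) = 0.0006178
z_4 = 0.4732714 − 0.0006178·(0.4732714 − 0.4791167) / (0.0006178 − 0.0143127) = 0.4732714 − (-0.0000036)/(-0.0136949) = 0.4730077

0.47912, 0.47327, 0.47301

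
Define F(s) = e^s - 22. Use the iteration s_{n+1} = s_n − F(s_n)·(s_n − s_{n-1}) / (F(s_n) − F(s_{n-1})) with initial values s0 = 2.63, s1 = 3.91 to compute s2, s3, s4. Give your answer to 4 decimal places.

2.9187, 3.0287, 3.0966

F(2.63) = -8.126230, F(3.91) = 27.898952
s2 = 3.910000 − 27.898952·(3.910000 − 2.630000) / (27.898952 − (-8.126230)) = 3.910000 − (35.710659)/(36.025182) = 2.918731
F(2.918731) = -3.482233
s3 = 2.918731 − (-3.482233)·(2.918731 − 3.910000) / (-3.482233 − 27.898952) = 2.918731 − (3.451831)/(-31.381185) = 3.028727
F(3.028727) = -1.329088
s4 = 3.028727 − (-1.329088)·(3.028727 − 2.918731) / (-1.329088 − (-3.482233)) = 3.028727 − (-0.146195)/(2.153145) = 3.096626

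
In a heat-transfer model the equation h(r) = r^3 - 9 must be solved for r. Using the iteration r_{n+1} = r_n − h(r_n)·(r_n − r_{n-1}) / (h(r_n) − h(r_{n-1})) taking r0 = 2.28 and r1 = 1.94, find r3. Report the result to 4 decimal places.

2.0810

h(2.28) = 2.852352, h(1.94) = -1.698616
r2 = 1.940000 − (-1.698616)·(1.940000 − 2.280000) / (-1.698616 − 2.852352) = 1.940000 − (0.577529)/(-4.550968) = 2.066903
h(2.066903) = -0.170014
r3 = 2.066903 − (-0.170014)·(2.066903 − 1.940000) / (-0.170014 − (-1.698616)) = 2.066903 − (-0.021575)/(1.528602) = 2.081017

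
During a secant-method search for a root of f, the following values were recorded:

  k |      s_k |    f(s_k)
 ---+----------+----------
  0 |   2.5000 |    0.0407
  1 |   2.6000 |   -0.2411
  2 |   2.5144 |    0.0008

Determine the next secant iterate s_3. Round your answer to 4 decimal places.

s_3 = 2.5144 − 0.0008·(2.5144 − 2.6000) / (0.0008 − (-0.2411))
   = 2.5144 − (-0.000068)/(0.241900) = 2.514683

2.5147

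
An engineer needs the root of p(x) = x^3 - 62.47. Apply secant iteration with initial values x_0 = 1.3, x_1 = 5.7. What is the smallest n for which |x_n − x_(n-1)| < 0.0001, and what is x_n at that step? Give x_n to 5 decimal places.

n = 8, x_n = 3.96787

p(1.3) = -60.2730000, p(5.7) = 122.7230000
x_2 = 5.7000000 − 122.7230000·(4.4000000)/(182.9960000) = 2.7492186;  |Δ| = 2.9507814
p(2.7492186) = -41.6908488
x_3 = 2.7492186 − (-41.6908488)·(-2.9507814)/(-164.4138488) = 3.4974559;  |Δ| = 0.7482374
p(3.4974559) = -19.6884272
x_4 = 3.4974559 − (-19.6884272)·(0.7482374)/(22.0024216) = 4.1670012;  |Δ| = 0.6695452
p(4.1670012) = 9.8853855
x_5 = 4.1670012 − 9.8853855·(0.6695452)/(29.5738127) = 3.9431980;  |Δ| = 0.2238032
p(3.9431980) = -1.1579621
x_6 = 3.9431980 − (-1.1579621)·(-0.2238032)/(-11.0433476) = 3.9666651;  |Δ| = 0.0234671
p(3.9666651) = -0.0567771
x_7 = 3.9666651 − (-0.0567771)·(0.0234671)/(1.1011850) = 3.9678751;  |Δ| = 0.0012100
p(3.9678751) = 0.0003547
x_8 = 3.9678751 − 0.0003547·(0.0012100)/(0.0571317) = 3.9678676;  |Δ| = 0.0000075
|x_8 − x_7| = 0.0000075 < 0.0001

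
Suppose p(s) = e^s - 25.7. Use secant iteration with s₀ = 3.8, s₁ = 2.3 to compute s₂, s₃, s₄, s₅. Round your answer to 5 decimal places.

2.97926, 3.40133, 3.22549, 3.24490

p(3.8) = 19.0011845, p(2.3) = -15.7258175
s₂ = 2.3000000 − (-15.7258175)·(2.3000000 − 3.8000000) / (-15.7258175 − 19.0011845) = 2.3000000 − (23.5887263)/(-34.7270020) = 2.9792618
p(2.9792618) = -6.0267113
s₃ = 2.9792618 − (-6.0267113)·(2.9792618 − 2.3000000) / (-6.0267113 − (-15.7258175)) = 2.9792618 − (-4.0937148)/(9.6991062) = 3.4013332
p(3.4013332) = 4.3040736
s₄ = 3.4013332 − 4.3040736·(3.4013332 − 2.9792618) / (4.3040736 − (-6.0267113)) = 3.4013332 − (1.8166262)/(10.3307849) = 3.2254873
p(3.2254873) = -0.5341665
s₅ = 3.2254873 − (-0.5341665)·(3.2254873 − 3.4013332) / (-0.5341665 − 4.3040736) = 3.2254873 − (0.0939310)/(-4.8382401) = 3.2449015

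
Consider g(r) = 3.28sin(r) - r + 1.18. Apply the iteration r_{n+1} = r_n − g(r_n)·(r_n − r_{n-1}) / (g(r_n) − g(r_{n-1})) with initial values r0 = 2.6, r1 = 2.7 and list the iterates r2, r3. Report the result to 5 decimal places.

g(2.6) = 0.2708445, g(2.7) = -0.1181940
r2 = 2.7000000 − (-0.1181940)·(2.7000000 − 2.6000000) / (-0.1181940 − 0.2708445) = 2.7000000 − (-0.0118194)/(-0.3890385) = 2.6696189
g(2.6696189) = 0.0016170
r3 = 2.6696189 − 0.0016170·(2.6696189 − 2.7000000) / (0.0016170 − (-0.1181940)) = 2.6696189 − (-0.0000491)/(0.1198110) = 2.6700290

2.66962, 2.67003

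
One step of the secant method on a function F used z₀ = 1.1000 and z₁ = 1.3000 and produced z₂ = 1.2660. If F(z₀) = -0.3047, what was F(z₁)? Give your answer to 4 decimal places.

0.0624

The secant line through (1.1000, -0.3047) and (1.3000, F(z₁)) crosses zero at z₂ = 1.2660.
So (1.1000, -0.3047), (1.3000, F(z₁)), (1.2660, 0) are collinear:
F(z₁) = -0.3047 · (1.3000 − 1.2660) / (1.1000 − 1.2660) = -0.3047 · (0.034000)/(-0.166000) = 0.062408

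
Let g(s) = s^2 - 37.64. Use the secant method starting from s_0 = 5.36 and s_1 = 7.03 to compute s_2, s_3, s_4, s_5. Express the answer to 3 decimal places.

6.079, 6.131, 6.135, 6.135

g(5.36) = -8.91040, g(7.03) = 11.78090
s_2 = 7.03000 − 11.78090·(7.03000 − 5.36000) / (11.78090 − (-8.91040)) = 7.03000 − (19.67410)/(20.69130) = 6.07916
g(6.07916) = -0.68381
s_3 = 6.07916 − (-0.68381)·(6.07916 − 7.03000) / (-0.68381 − 11.78090) = 6.07916 − (0.65019)/(-12.46471) = 6.13132
g(6.13132) = -0.04688
s_4 = 6.13132 − (-0.04688)·(6.13132 − 6.07916) / (-0.04688 − (-0.68381)) = 6.13132 − (-0.00245)/(0.63693) = 6.13516
g(6.13516) = 0.00021
s_5 = 6.13516 − 0.00021·(6.13516 − 6.13132) / (0.00021 − (-0.04688)) = 6.13516 − (0.00000)/(0.04709) = 6.13514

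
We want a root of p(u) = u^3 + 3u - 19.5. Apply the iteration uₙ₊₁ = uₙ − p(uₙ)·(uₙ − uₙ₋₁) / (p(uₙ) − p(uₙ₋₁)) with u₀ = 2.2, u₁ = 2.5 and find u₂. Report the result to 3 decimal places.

2.315

p(2.2) = -2.25200, p(2.5) = 3.62500
u₂ = 2.50000 − 3.62500·(2.50000 − 2.20000) / (3.62500 − (-2.25200)) = 2.50000 − (1.08750)/(5.87700) = 2.31496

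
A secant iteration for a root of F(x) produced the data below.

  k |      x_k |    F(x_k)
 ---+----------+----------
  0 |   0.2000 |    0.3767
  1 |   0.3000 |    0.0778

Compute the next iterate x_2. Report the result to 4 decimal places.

0.3260

x_2 = 0.3000 − 0.0778·(0.3000 − 0.2000) / (0.0778 − 0.3767)
   = 0.3000 − (0.007780)/(-0.298900) = 0.326029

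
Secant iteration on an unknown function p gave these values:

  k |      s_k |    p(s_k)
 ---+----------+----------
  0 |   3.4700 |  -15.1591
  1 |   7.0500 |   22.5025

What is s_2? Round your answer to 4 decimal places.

s_2 = 7.0500 − 22.5025·(7.0500 − 3.4700) / (22.5025 − (-15.1591))
   = 7.0500 − (80.558950)/(37.661600) = 4.910979

4.9110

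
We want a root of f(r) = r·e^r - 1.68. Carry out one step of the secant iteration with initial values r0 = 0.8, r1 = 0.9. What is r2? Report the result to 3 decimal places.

f(0.8) = 0.10043, f(0.9) = 0.53364
r2 = 0.90000 − 0.53364·(0.90000 − 0.80000) / (0.53364 − 0.10043) = 0.90000 − (0.05336)/(0.43321) = 0.77682

0.777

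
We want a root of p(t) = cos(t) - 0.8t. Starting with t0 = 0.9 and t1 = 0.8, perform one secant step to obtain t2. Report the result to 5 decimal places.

p(0.9) = -0.0983900, p(0.8) = 0.0567067
t2 = 0.8000000 − 0.0567067·(0.8000000 − 0.9000000) / (0.0567067 − (-0.0983900)) = 0.8000000 − (-0.0056707)/(0.1550967) = 0.8365622

0.83656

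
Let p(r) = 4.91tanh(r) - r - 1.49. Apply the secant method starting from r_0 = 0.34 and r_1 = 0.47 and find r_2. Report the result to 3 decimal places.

p(0.34) = -0.22209, p(0.47) = 0.19156
r_2 = 0.47000 − 0.19156·(0.47000 − 0.34000) / (0.19156 − (-0.22209)) = 0.47000 − (0.02490)/(0.41364) = 0.40980

0.410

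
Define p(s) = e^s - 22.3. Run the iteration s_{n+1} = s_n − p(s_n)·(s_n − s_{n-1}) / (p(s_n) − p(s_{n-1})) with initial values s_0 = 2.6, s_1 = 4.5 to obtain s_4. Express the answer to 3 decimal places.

p(2.6) = -8.83626, p(4.5) = 67.71713
s_2 = 4.50000 − 67.71713·(4.50000 − 2.60000) / (67.71713 − (-8.83626)) = 4.50000 − (128.66255)/(76.55339) = 2.81931
p(2.81931) = -5.53473
s_3 = 2.81931 − (-5.53473)·(2.81931 − 4.50000) / (-5.53473 − 67.71713) = 2.81931 − (9.30216)/(-73.25186) = 2.94630
p(2.94630) = -3.26464
s_4 = 2.94630 − (-3.26464)·(2.94630 − 2.81931) / (-3.26464 − (-5.53473)) = 2.94630 − (-0.41457)/(2.27009) = 3.12892

3.129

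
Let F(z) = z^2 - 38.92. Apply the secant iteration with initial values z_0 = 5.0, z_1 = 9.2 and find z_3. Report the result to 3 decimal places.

6.188

F(5.0) = -13.92000, F(9.2) = 45.72000
z_2 = 9.20000 − 45.72000·(9.20000 − 5.00000) / (45.72000 − (-13.92000)) = 9.20000 − (192.02400)/(59.64000) = 5.98028
F(5.98028) = -3.15623
z_3 = 5.98028 − (-3.15623)·(5.98028 − 9.20000) / (-3.15623 − 45.72000) = 5.98028 − (10.16217)/(-48.87623) = 6.18820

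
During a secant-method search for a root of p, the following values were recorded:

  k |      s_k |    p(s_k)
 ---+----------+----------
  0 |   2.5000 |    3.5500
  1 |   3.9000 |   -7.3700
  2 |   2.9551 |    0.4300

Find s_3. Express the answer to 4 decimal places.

s_3 = 2.9551 − 0.4300·(2.9551 − 3.9000) / (0.4300 − (-7.3700))
   = 2.9551 − (-0.406307)/(7.800000) = 3.007191

3.0072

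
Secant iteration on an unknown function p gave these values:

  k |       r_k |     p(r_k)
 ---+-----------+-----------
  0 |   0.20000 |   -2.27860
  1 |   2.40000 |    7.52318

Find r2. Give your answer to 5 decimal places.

r2 = 2.40000 − 7.52318·(2.40000 − 0.20000) / (7.52318 − (-2.27860))
   = 2.40000 − (16.5509960)/(9.8017800) = 0.7114296

0.71143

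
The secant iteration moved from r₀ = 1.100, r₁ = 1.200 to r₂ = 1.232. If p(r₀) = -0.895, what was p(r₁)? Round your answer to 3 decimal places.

The secant line through (1.100, -0.895) and (1.200, p(r₁)) crosses zero at r₂ = 1.232.
So (1.100, -0.895), (1.200, p(r₁)), (1.232, 0) are collinear:
p(r₁) = -0.895 · (1.200 − 1.232) / (1.100 − 1.232) = -0.895 · (-0.03200)/(-0.13200) = -0.21697

-0.217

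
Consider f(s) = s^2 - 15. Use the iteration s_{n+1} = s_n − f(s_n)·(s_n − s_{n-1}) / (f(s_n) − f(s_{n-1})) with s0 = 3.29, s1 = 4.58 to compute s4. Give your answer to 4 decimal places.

f(3.29) = -4.175900, f(4.58) = 5.976400
s2 = 4.580000 − 5.976400·(4.580000 − 3.290000) / (5.976400 − (-4.175900)) = 4.580000 − (7.709556)/(10.152300) = 3.820610
f(3.820610) = -0.402940
s3 = 3.820610 − (-0.402940)·(3.820610 − 4.580000) / (-0.402940 − 5.976400) = 3.820610 − (0.305989)/(-6.379340) = 3.868575
f(3.868575) = -0.034124
s4 = 3.868575 − (-0.034124)·(3.868575 − 3.820610) / (-0.034124 − (-0.402940)) = 3.868575 − (-0.001637)/(0.368816) = 3.873013

3.8730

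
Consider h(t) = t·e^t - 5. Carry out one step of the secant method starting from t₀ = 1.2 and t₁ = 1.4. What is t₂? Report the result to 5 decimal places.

1.32000

h(1.2) = -1.0158597, h(1.4) = 0.6772800
t₂ = 1.4000000 − 0.6772800·(1.4000000 − 1.2000000) / (0.6772800 − (-1.0158597)) = 1.4000000 − (0.1354560)/(1.6931396) = 1.3199972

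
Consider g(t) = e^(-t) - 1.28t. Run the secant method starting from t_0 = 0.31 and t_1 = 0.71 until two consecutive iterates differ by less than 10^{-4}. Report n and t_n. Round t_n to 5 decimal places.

n = 5, t_n = 0.48231

g(0.31) = 0.3366470, g(0.71) = -0.4171558
t_2 = 0.7100000 − (-0.4171558)·(0.4000000)/(-0.7538028) = 0.4886393;  |Δ| = 0.2213607
g(0.4886393) = -0.0119977
t_3 = 0.4886393 − (-0.0119977)·(-0.2213607)/(0.4051581) = 0.4820843;  |Δ| = 0.0065550
g(0.4820843) = 0.0004272
t_4 = 0.4820843 − 0.0004272·(-0.0065550)/(0.0124249) = 0.4823096;  |Δ| = 0.0002254
g(0.4823096) = -0.0000004
t_5 = 0.4823096 − (-0.0000004)·(0.0002254)/(-0.0004276) = 0.4823094;  |Δ| = 0.0000002
|t_5 − t_4| = 0.0000002 < 10^{-4}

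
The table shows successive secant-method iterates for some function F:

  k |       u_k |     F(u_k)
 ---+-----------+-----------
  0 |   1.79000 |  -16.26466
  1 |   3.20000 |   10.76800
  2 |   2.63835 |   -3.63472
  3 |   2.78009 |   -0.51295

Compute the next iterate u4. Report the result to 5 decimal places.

u4 = 2.78009 − (-0.51295)·(2.78009 − 2.63835) / (-0.51295 − (-3.63472))
   = 2.78009 − (-0.0727055)/(3.1217700) = 2.8033798

2.80338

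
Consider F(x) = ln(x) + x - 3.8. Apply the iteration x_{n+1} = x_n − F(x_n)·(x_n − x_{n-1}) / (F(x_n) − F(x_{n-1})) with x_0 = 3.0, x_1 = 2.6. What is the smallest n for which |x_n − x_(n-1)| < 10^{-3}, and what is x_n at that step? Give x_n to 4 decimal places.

n = 4, x_n = 2.7782

F(3.0) = 0.298612, F(2.6) = -0.244489
x_2 = 2.600000 − (-0.244489)·(-0.400000)/(-0.543101) = 2.780069;  |Δ| = 0.180069
F(2.780069) = 0.002544
x_3 = 2.780069 − 0.002544·(0.180069)/(0.247033) = 2.778214;  |Δ| = 0.001855
F(2.778214) = 0.000022
x_4 = 2.778214 − 0.000022·(-0.001855)/(-0.002522) = 2.778198;  |Δ| = 0.000016
|x_4 − x_3| = 0.000016 < 10^{-3}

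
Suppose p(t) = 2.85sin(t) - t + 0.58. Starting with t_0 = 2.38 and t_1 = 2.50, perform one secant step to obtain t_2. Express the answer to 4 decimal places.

p(2.38) = 0.166714, p(2.50) = -0.214354
t_2 = 2.500000 − (-0.214354)·(2.500000 − 2.380000) / (-0.214354 − 0.166714) = 2.500000 − (-0.025723)/(-0.381068) = 2.432499

2.4325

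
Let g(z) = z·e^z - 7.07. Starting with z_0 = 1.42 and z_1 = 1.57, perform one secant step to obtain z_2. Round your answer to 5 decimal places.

1.52725

g(1.42) = -1.1952890, g(1.57) = 0.4764377
z_2 = 1.5700000 − 0.4764377·(1.5700000 − 1.4200000) / (0.4764377 − (-1.1952890)) = 1.5700000 − (0.0714656)/(1.6717266) = 1.5272504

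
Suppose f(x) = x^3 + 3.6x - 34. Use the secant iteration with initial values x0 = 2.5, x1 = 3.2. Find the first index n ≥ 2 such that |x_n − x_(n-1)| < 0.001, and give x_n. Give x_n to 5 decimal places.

f(2.5) = -9.3750000, f(3.2) = 10.2880000
x2 = 3.2000000 − 10.2880000·(0.7000000)/(19.6630000) = 2.8337487;  |Δ| = 0.3662513
f(2.8337487) = -1.0431304
x3 = 2.8337487 − (-1.0431304)·(-0.3662513)/(-11.3311304) = 2.8674653;  |Δ| = 0.0337167
f(2.8674653) = -0.0998000
x4 = 2.8674653 − (-0.0998000)·(0.0337167)/(0.9433303) = 2.8710324;  |Δ| = 0.0035671
f(2.8710324) = 0.0011401
x5 = 2.8710324 − 0.0011401·(0.0035671)/(0.1009401) = 2.8709921;  |Δ| = 0.0000403
|x5 − x4| = 0.0000403 < 0.001

n = 5, x_n = 2.87099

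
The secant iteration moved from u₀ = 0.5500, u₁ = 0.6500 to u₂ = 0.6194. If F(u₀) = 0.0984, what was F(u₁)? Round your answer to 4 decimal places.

The secant line through (0.5500, 0.0984) and (0.6500, F(u₁)) crosses zero at u₂ = 0.6194.
So (0.5500, 0.0984), (0.6500, F(u₁)), (0.6194, 0) are collinear:
F(u₁) = 0.0984 · (0.6500 − 0.6194) / (0.5500 − 0.6194) = 0.0984 · (0.030600)/(-0.069400) = -0.043387

-0.0434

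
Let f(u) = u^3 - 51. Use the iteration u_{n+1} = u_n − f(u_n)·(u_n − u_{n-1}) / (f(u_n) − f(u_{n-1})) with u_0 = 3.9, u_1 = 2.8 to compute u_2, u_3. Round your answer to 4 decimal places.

3.6551, 3.7241

f(3.9) = 8.319000, f(2.8) = -29.048000
u_2 = 2.800000 − (-29.048000)·(2.800000 − 3.900000) / (-29.048000 − 8.319000) = 2.800000 − (31.952800)/(-37.367000) = 3.655107
f(3.655107) = -2.168457
u_3 = 3.655107 − (-2.168457)·(3.655107 − 2.800000) / (-2.168457 − (-29.048000)) = 3.655107 − (-1.854264)/(26.879543) = 3.724092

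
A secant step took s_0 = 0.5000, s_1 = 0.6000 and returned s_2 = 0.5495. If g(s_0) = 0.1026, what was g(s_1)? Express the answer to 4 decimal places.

The secant line through (0.5000, 0.1026) and (0.6000, g(s_1)) crosses zero at s_2 = 0.5495.
So (0.5000, 0.1026), (0.6000, g(s_1)), (0.5495, 0) are collinear:
g(s_1) = 0.1026 · (0.6000 − 0.5495) / (0.5000 − 0.5495) = 0.1026 · (0.050500)/(-0.049500) = -0.104673

-0.1047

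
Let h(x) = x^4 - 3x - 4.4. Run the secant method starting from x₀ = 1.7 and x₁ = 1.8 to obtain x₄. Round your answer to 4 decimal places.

1.7645

h(1.7) = -1.147900, h(1.8) = 0.697600
x₂ = 1.800000 − 0.697600·(1.800000 − 1.700000) / (0.697600 − (-1.147900)) = 1.800000 − (0.069760)/(1.845500) = 1.762200
h(1.762200) = -0.043410
x₃ = 1.762200 − (-0.043410)·(1.762200 − 1.800000) / (-0.043410 − 0.697600) = 1.762200 − (0.001641)/(-0.741010) = 1.764414
h(1.764414) = -0.001491
x₄ = 1.764414 − (-0.001491)·(1.764414 − 1.762200) / (-0.001491 − (-0.043410)) = 1.764414 − (-0.000003)/(0.041919) = 1.764493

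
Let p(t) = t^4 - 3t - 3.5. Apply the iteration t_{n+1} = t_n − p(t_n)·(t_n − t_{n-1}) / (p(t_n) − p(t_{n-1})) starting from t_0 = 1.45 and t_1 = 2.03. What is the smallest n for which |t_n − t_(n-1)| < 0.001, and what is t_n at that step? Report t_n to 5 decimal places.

p(1.45) = -3.4294937, p(2.03) = 7.3918168
t_2 = 2.0300000 − 7.3918168·(0.5800000)/(10.8213106) = 1.6338138;  |Δ| = 0.3961862
p(1.6338138) = -1.2760249
t_3 = 1.6338138 − (-1.2760249)·(-0.3961862)/(-8.6678417) = 1.6921378;  |Δ| = 0.0583240
p(1.6921378) = -0.3777521
t_4 = 1.6921378 − (-0.3777521)·(0.0583240)/(0.8982728) = 1.7166649;  |Δ| = 0.0245271
p(1.7166649) = 0.0344518
t_5 = 1.7166649 − 0.0344518·(0.0245271)/(0.4122039) = 1.7146150;  |Δ| = 0.0020500
p(1.7146150) = -0.0008063
t_6 = 1.7146150 − (-0.0008063)·(-0.0020500)/(-0.0352581) = 1.7146619;  |Δ| = 0.0000469
|t_6 − t_5| = 0.0000469 < 0.001

n = 6, t_n = 1.71466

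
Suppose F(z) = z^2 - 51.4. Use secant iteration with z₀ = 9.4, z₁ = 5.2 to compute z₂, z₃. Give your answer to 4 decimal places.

F(9.4) = 36.960000, F(5.2) = -24.360000
z₂ = 5.200000 − (-24.360000)·(5.200000 − 9.400000) / (-24.360000 − 36.960000) = 5.200000 − (102.312000)/(-61.320000) = 6.868493
F(6.868493) = -4.223802
z₃ = 6.868493 − (-4.223802)·(6.868493 − 5.200000) / (-4.223802 − (-24.360000)) = 6.868493 − (-7.047384)/(20.136198) = 7.218479

6.8685, 7.2185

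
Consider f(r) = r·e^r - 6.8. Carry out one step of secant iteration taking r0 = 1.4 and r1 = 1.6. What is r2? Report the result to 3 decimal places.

f(1.4) = -1.12272, f(1.6) = 1.12485
r2 = 1.60000 − 1.12485·(1.60000 − 1.40000) / (1.12485 − (-1.12272)) = 1.60000 − (0.22497)/(2.24757) = 1.49991

1.500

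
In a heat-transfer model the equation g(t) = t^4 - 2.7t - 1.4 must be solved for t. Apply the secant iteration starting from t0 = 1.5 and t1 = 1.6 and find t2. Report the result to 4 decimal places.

g(1.5) = -0.387500, g(1.6) = 0.833600
t2 = 1.600000 − 0.833600·(1.600000 − 1.500000) / (0.833600 − (-0.387500)) = 1.600000 − (0.083360)/(1.221100) = 1.531734

1.5317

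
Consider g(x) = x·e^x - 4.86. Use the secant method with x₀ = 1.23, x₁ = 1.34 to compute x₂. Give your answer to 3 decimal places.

g(1.23) = -0.65189, g(1.34) = 0.25752
x₂ = 1.34000 − 0.25752·(1.34000 − 1.23000) / (0.25752 − (-0.65189)) = 1.34000 − (0.02833)/(0.90941) = 1.30885

1.309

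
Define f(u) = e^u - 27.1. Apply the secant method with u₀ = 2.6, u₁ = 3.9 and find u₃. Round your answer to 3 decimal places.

3.242

f(2.6) = -13.63626, f(3.9) = 22.30245
u₂ = 3.90000 − 22.30245·(3.90000 − 2.60000) / (22.30245 − (-13.63626)) = 3.90000 − (28.99318)/(35.93871) = 3.09326
f(3.09326) = -5.05115
u₃ = 3.09326 − (-5.05115)·(3.09326 − 3.90000) / (-5.05115 − 22.30245) = 3.09326 − (4.07497)/(-27.35360) = 3.24223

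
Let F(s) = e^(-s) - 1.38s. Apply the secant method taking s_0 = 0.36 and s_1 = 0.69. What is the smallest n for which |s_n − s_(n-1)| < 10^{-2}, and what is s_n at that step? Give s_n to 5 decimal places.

n = 3, s_n = 0.45813

F(0.36) = 0.2008763, F(0.69) = -0.4506239
s_2 = 0.6900000 − (-0.4506239)·(0.3300000)/(-0.6515003) = 0.4617485;  |Δ| = 0.2282515
F(0.4617485) = -0.0070322
s_3 = 0.4617485 − (-0.0070322)·(-0.2282515)/(0.4435918) = 0.4581301;  |Δ| = 0.0036184
|s_3 − s_2| = 0.0036184 < 10^{-2}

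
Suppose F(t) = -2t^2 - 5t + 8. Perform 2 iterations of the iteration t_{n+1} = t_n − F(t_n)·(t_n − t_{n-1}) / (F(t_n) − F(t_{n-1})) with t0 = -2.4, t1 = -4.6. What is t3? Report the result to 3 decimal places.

F(-2.4) = 8.48000, F(-4.6) = -11.32000
t2 = -4.60000 − (-11.32000)·(-4.60000 − (-2.40000)) / (-11.32000 − 8.48000) = -4.60000 − (24.90400)/(-19.80000) = -3.34222
F(-3.34222) = 2.37021
t3 = -3.34222 − 2.37021·(-3.34222 − (-4.60000)) / (2.37021 − (-11.32000)) = -3.34222 − (2.98120)/(13.69021) = -3.55998

-3.560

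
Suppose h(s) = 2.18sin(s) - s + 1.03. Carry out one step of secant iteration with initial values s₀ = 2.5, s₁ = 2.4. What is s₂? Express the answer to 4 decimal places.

2.4383

h(2.5) = -0.165331, h(2.4) = 0.102510
s₂ = 2.400000 − 0.102510·(2.400000 − 2.500000) / (0.102510 − (-0.165331)) = 2.400000 − (-0.010251)/(0.267840) = 2.438273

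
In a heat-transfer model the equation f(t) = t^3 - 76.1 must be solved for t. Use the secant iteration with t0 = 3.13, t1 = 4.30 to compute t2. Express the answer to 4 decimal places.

f(3.13) = -45.435703, f(4.30) = 3.407000
t2 = 4.300000 − 3.407000·(4.300000 − 3.130000) / (3.407000 − (-45.435703)) = 4.300000 − (3.986190)/(48.842703) = 4.218387

4.2184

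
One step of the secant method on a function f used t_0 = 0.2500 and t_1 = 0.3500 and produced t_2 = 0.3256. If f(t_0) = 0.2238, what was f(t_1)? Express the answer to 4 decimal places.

-0.0722

The secant line through (0.2500, 0.2238) and (0.3500, f(t_1)) crosses zero at t_2 = 0.3256.
So (0.2500, 0.2238), (0.3500, f(t_1)), (0.3256, 0) are collinear:
f(t_1) = 0.2238 · (0.3500 − 0.3256) / (0.2500 − 0.3256) = 0.2238 · (0.024400)/(-0.075600) = -0.072232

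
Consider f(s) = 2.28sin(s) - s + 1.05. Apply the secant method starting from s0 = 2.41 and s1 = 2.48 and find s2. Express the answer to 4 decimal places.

2.4694

f(2.41) = 0.163167, f(2.48) = -0.029227
s2 = 2.480000 − (-0.029227)·(2.480000 − 2.410000) / (-0.029227 − 0.163167) = 2.480000 − (-0.002046)/(-0.192393) = 2.469366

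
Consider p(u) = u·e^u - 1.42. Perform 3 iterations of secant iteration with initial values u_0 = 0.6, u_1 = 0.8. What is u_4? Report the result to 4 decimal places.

0.7030

p(0.6) = -0.326729, p(0.8) = 0.360433
u_2 = 0.800000 − 0.360433·(0.800000 − 0.600000) / (0.360433 − (-0.326729)) = 0.800000 − (0.072087)/(0.687161) = 0.695095
p(0.695095) = -0.027099
u_3 = 0.695095 − (-0.027099)·(0.695095 − 0.800000) / (-0.027099 − 0.360433) = 0.695095 − (0.002843)/(-0.387532) = 0.702431
p(0.702431) = -0.002035
u_4 = 0.702431 − (-0.002035)·(0.702431 − 0.695095) / (-0.002035 − (-0.027099)) = 0.702431 − (-0.000015)/(0.025064) = 0.703027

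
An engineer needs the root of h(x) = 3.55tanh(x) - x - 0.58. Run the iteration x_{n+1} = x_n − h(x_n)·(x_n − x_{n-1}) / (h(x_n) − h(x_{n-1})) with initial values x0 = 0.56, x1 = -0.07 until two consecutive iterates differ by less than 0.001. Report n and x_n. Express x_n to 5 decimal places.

n = 5, x_n = 0.23321

h(0.56) = 0.6633199, h(-0.07) = -0.7580949
x2 = -0.0700000 − (-0.7580949)·(-0.6300000)/(-1.4214148) = 0.2660031;  |Δ| = 0.3360031
h(0.2660031) = 0.0766483
x3 = 0.2660031 − 0.0766483·(0.3360031)/(0.8347433) = 0.2351504;  |Δ| = 0.0308527
h(0.2351504) = 0.0045798
x4 = 0.2351504 − 0.0045798·(-0.0308527)/(-0.0720686) = 0.2331898;  |Δ| = 0.0019606
h(0.2331898) = -0.0000516
x5 = 0.2331898 − (-0.0000516)·(-0.0019606)/(-0.0046314) = 0.2332117;  |Δ| = 0.0000219
|x5 − x4| = 0.0000219 < 0.001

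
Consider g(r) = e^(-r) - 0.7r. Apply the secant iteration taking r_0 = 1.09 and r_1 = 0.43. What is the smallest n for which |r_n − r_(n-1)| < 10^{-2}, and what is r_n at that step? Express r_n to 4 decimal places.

n = 4, r_n = 0.7055

g(1.09) = -0.426784, g(0.43) = 0.349509
r_2 = 0.430000 − 0.349509·(-0.660000)/(0.776293) = 0.727151;  |Δ| = 0.297151
g(0.727151) = -0.025722
r_3 = 0.727151 − (-0.025722)·(0.297151)/(-0.375231) = 0.706782;  |Δ| = 0.020369
g(0.706782) = -0.001518
r_4 = 0.706782 − (-0.001518)·(-0.020369)/(0.024204) = 0.705504;  |Δ| = 0.001277
|r_4 − r_3| = 0.001277 < 10^{-2}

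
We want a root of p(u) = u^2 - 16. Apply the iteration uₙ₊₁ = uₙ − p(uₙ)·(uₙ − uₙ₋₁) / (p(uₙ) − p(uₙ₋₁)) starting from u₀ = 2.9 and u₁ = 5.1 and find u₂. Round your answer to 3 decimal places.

3.849

p(2.9) = -7.59000, p(5.1) = 10.01000
u₂ = 5.10000 − 10.01000·(5.10000 − 2.90000) / (10.01000 − (-7.59000)) = 5.10000 − (22.02200)/(17.60000) = 3.84875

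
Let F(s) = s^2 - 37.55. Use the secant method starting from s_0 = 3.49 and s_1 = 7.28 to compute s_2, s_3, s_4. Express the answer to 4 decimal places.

5.8456, 6.1030, 6.1284

F(3.49) = -25.369900, F(7.28) = 15.448400
s_2 = 7.280000 − 15.448400·(7.280000 − 3.490000) / (15.448400 − (-25.369900)) = 7.280000 − (58.549436)/(40.818300) = 5.845608
F(5.845608) = -3.378865
s_3 = 5.845608 − (-3.378865)·(5.845608 − 7.280000) / (-3.378865 − 15.448400) = 5.845608 − (4.846617)/(-18.827265) = 6.103034
F(6.103034) = -0.302981
s_4 = 6.103034 − (-0.302981)·(6.103034 − 5.845608) / (-0.302981 − (-3.378865)) = 6.103034 − (-0.077995)/(3.075884) = 6.128391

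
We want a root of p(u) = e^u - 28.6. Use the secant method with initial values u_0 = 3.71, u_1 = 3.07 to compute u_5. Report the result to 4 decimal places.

3.3534

p(3.71) = 12.253807, p(3.07) = -7.058097
u_2 = 3.070000 − (-7.058097)·(3.070000 − 3.710000) / (-7.058097 − 12.253807) = 3.070000 − (4.517182)/(-19.311904) = 3.303907
p(3.303907) = -1.381235
u_3 = 3.303907 − (-1.381235)·(3.303907 − 3.070000) / (-1.381235 − (-7.058097)) = 3.303907 − (-0.323080)/(5.676862) = 3.360818
p(3.360818) = 0.212760
u_4 = 3.360818 − 0.212760·(3.360818 − 3.303907) / (0.212760 − (-1.381235)) = 3.360818 − (0.012109)/(1.593995) = 3.353222
p(3.353222) = -0.005282
u_5 = 3.353222 − (-0.005282)·(3.353222 − 3.360818) / (-0.005282 − 0.212760) = 3.353222 − (0.000040)/(-0.218043) = 3.353406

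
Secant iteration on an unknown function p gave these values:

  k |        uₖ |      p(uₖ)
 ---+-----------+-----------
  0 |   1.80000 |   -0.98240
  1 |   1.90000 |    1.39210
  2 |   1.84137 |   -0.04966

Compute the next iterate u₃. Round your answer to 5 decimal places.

u₃ = 1.84137 − (-0.04966)·(1.84137 − 1.90000) / (-0.04966 − 1.39210)
   = 1.84137 − (0.0029116)/(-1.4417600) = 1.8433895

1.84339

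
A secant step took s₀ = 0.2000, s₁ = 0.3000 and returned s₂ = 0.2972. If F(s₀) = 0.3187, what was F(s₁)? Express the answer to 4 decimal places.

-0.0092

The secant line through (0.2000, 0.3187) and (0.3000, F(s₁)) crosses zero at s₂ = 0.2972.
So (0.2000, 0.3187), (0.3000, F(s₁)), (0.2972, 0) are collinear:
F(s₁) = 0.3187 · (0.3000 − 0.2972) / (0.2000 − 0.2972) = 0.3187 · (0.002800)/(-0.097200) = -0.009181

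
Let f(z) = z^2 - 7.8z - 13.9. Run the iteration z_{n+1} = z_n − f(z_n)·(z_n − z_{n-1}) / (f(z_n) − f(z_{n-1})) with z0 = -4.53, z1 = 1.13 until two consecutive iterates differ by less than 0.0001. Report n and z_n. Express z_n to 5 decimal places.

n = 7, z_n = -1.49537

f(-4.53) = 41.9549000, f(1.13) = -21.4371000
z2 = 1.1300000 − (-21.4371000)·(5.6600000)/(-63.3920000) = -0.7840268;  |Δ| = 1.9140268
f(-0.7840268) = -7.1698931
z3 = -0.7840268 − (-7.1698931)·(-1.9140268)/(14.2672069) = -1.7459086;  |Δ| = 0.9618818
f(-1.7459086) = 2.7662843
z4 = -1.7459086 − 2.7662843·(-0.9618818)/(9.9361774) = -1.4781156;  |Δ| = 0.2677930
f(-1.4781156) = -0.1858721
z5 = -1.4781156 − (-0.1858721)·(0.2677930)/(-2.9521564) = -1.4949763;  |Δ| = 0.0168606
f(-1.4949763) = -0.0042309
z6 = -1.4949763 − (-0.0042309)·(-0.0168606)/(0.1816413) = -1.4953690;  |Δ| = 0.0003927
f(-1.4953690) = 0.0000068
z7 = -1.4953690 − 0.0000068·(-0.0003927)/(0.0042377) = -1.4953684;  |Δ| = 0.0000006
|z7 − z6| = 0.0000006 < 0.0001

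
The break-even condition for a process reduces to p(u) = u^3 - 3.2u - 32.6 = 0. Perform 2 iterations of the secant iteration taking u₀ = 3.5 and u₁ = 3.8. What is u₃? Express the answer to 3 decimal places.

3.527

p(3.5) = -0.92500, p(3.8) = 10.11200
u₂ = 3.80000 − 10.11200·(3.80000 − 3.50000) / (10.11200 − (-0.92500)) = 3.80000 − (3.03360)/(11.03700) = 3.52514
p(3.52514) = -0.07481
u₃ = 3.52514 − (-0.07481)·(3.52514 − 3.80000) / (-0.07481 − 10.11200) = 3.52514 − (0.02056)/(-10.18681) = 3.52716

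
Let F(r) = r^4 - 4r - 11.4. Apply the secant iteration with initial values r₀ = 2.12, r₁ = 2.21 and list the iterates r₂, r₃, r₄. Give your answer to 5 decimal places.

F(2.12) = 0.3196314, F(2.21) = 3.6144328
r₂ = 2.2100000 − 3.6144328·(2.2100000 − 2.1200000) / (3.6144328 − 0.3196314) = 2.2100000 − (0.3252990)/(3.2948014) = 2.1112690
F(2.1112690) = 0.0238459
r₃ = 2.1112690 − 0.0238459·(2.1112690 − 2.2100000) / (0.0238459 − 3.6144328) = 2.1112690 − (-0.0023543)/(-3.5905869) = 2.1106133
F(2.1106133) = 0.0017975
r₄ = 2.1106133 − 0.0017975·(2.1106133 − 2.1112690) / (0.0017975 − 0.0238459) = 2.1106133 − (-0.0000012)/(-0.0220485) = 2.1105599

2.11127, 2.11061, 2.11056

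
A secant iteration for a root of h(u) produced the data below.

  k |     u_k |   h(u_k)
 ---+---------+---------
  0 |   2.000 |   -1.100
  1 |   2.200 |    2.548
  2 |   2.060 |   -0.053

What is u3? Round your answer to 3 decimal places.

u3 = 2.060 − (-0.053)·(2.060 − 2.200) / (-0.053 − 2.548)
   = 2.060 − (0.00742)/(-2.60100) = 2.06285

2.063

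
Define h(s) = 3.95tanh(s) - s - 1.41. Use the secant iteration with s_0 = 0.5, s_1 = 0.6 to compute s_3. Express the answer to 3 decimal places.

h(0.5) = -0.08464, h(0.6) = 0.11135
s_2 = 0.60000 − 0.11135·(0.60000 − 0.50000) / (0.11135 − (-0.08464)) = 0.60000 − (0.01113)/(0.19598) = 0.54319
h(0.54319) = 0.00363
s_3 = 0.54319 − 0.00363·(0.54319 − 0.60000) / (0.00363 − 0.11135) = 0.54319 − (-0.00021)/(-0.10772) = 0.54127

0.541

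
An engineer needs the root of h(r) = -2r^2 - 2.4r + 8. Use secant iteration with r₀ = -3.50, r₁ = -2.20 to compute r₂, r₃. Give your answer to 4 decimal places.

h(-3.50) = -8.100000, h(-2.20) = 3.600000
r₂ = -2.200000 − 3.600000·(-2.200000 − (-3.500000)) / (3.600000 − (-8.100000)) = -2.200000 − (4.680000)/(11.700000) = -2.600000
h(-2.600000) = 0.720000
r₃ = -2.600000 − 0.720000·(-2.600000 − (-2.200000)) / (0.720000 − 3.600000) = -2.600000 − (-0.288000)/(-2.880000) = -2.700000

-2.6000, -2.7000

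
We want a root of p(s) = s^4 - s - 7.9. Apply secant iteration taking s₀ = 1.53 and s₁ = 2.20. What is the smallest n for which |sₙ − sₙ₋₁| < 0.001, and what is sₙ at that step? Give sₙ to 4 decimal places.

p(1.53) = -3.950187, p(2.20) = 13.325600
s₂ = 2.200000 − 13.325600·(0.670000)/(17.275787) = 1.683199;  |Δ| = 0.516801
p(1.683199) = -1.556418
s₃ = 1.683199 − (-1.556418)·(-0.516801)/(-14.882018) = 1.737248;  |Δ| = 0.054049
p(1.737248) = -0.528747
s₄ = 1.737248 − (-0.528747)·(0.054049)/(1.027671) = 1.765056;  |Δ| = 0.027809
p(1.765056) = 0.040811
s₅ = 1.765056 − 0.040811·(0.027809)/(0.569558) = 1.763064;  |Δ| = 0.001993
p(1.763064) = -0.000951
s₆ = 1.763064 − (-0.000951)·(-0.001993)/(-0.041762) = 1.763109;  |Δ| = 0.000045
|s₆ − s₅| = 0.000045 < 0.001

n = 6, sₙ = 1.7631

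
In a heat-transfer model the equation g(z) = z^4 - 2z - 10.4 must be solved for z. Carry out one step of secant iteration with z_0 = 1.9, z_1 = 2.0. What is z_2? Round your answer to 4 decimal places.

g(1.9) = -1.167900, g(2.0) = 1.600000
z_2 = 2.000000 − 1.600000·(2.000000 − 1.900000) / (1.600000 − (-1.167900)) = 2.000000 − (0.160000)/(2.767900) = 1.942194

1.9422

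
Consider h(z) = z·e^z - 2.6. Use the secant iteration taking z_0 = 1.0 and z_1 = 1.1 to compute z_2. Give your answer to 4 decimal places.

h(1.0) = 0.118282, h(1.1) = 0.704583
z_2 = 1.100000 − 0.704583·(1.100000 − 1.000000) / (0.704583 − 0.118282) = 1.100000 − (0.070458)/(0.586301) = 0.979826

0.9798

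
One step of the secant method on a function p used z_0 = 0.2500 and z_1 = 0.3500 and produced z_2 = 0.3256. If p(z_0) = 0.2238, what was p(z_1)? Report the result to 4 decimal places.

The secant line through (0.2500, 0.2238) and (0.3500, p(z_1)) crosses zero at z_2 = 0.3256.
So (0.2500, 0.2238), (0.3500, p(z_1)), (0.3256, 0) are collinear:
p(z_1) = 0.2238 · (0.3500 − 0.3256) / (0.2500 − 0.3256) = 0.2238 · (0.024400)/(-0.075600) = -0.072232

-0.0722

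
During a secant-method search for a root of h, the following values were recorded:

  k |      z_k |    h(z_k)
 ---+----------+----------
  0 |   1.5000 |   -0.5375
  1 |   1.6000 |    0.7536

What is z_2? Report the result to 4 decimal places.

1.5416

z_2 = 1.6000 − 0.7536·(1.6000 − 1.5000) / (0.7536 − (-0.5375))
   = 1.6000 − (0.075360)/(1.291100) = 1.541631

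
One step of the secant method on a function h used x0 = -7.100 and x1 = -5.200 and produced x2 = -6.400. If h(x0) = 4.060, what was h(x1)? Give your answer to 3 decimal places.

The secant line through (-7.100, 4.060) and (-5.200, h(x1)) crosses zero at x2 = -6.400.
So (-7.100, 4.060), (-5.200, h(x1)), (-6.400, 0) are collinear:
h(x1) = 4.060 · (-5.200 − (-6.400)) / (-7.100 − (-6.400)) = 4.060 · (1.20000)/(-0.70000) = -6.96000

-6.960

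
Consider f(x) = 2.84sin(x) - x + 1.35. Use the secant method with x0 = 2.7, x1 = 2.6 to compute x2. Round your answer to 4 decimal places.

f(2.7) = -0.136241, f(2.6) = 0.214024
x2 = 2.600000 − 0.214024·(2.600000 − 2.700000) / (0.214024 − (-0.136241)) = 2.600000 − (-0.021402)/(0.350265) = 2.661103

2.6611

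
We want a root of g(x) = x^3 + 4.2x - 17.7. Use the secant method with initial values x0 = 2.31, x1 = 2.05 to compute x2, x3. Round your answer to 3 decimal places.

g(2.31) = 4.32839, g(2.05) = -0.47488
x2 = 2.05000 − (-0.47488)·(2.05000 − 2.31000) / (-0.47488 − 4.32839) = 2.05000 − (0.12347)/(-4.80327) = 2.07570
g(2.07570) = -0.03876
x3 = 2.07570 − (-0.03876)·(2.07570 − 2.05000) / (-0.03876 − (-0.47488)) = 2.07570 − (-0.00100)/(0.43612) = 2.07799

2.076, 2.078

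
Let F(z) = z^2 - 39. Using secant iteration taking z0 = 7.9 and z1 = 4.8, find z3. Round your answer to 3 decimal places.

6.270

F(7.9) = 23.41000, F(4.8) = -15.96000
z2 = 4.80000 − (-15.96000)·(4.80000 − 7.90000) / (-15.96000 − 23.41000) = 4.80000 − (49.47600)/(-39.37000) = 6.05669
F(6.05669) = -2.31647
z3 = 6.05669 − (-2.31647)·(6.05669 − 4.80000) / (-2.31647 − (-15.96000)) = 6.05669 − (-2.91109)/(13.64353) = 6.27006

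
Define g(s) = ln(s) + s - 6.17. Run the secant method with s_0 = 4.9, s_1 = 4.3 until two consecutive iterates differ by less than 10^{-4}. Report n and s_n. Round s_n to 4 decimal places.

g(4.9) = 0.319235, g(4.3) = -0.411385
s_2 = 4.300000 − (-0.411385)·(-0.600000)/(-0.730620) = 4.637838;  |Δ| = 0.337838
g(4.637838) = 0.002086
s_3 = 4.637838 − 0.002086·(0.337838)/(0.413471) = 4.636133;  |Δ| = 0.001704
g(4.636133) = 0.000014
s_4 = 4.636133 − 0.000014·(-0.001704)/(-0.002072) = 4.636122;  |Δ| = 0.000012
|s_4 − s_3| = 0.000012 < 10^{-4}

n = 4, s_n = 4.6361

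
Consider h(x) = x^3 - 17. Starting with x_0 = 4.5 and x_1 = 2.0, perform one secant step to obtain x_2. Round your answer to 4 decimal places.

h(4.5) = 74.125000, h(2.0) = -9.000000
x_2 = 2.000000 − (-9.000000)·(2.000000 − 4.500000) / (-9.000000 − 74.125000) = 2.000000 − (22.500000)/(-83.125000) = 2.270677

2.2707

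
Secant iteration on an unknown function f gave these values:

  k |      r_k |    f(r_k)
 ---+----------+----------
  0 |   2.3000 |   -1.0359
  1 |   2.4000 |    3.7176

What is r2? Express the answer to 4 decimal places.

r2 = 2.4000 − 3.7176·(2.4000 − 2.3000) / (3.7176 − (-1.0359))
   = 2.4000 − (0.371760)/(4.753500) = 2.321792

2.3218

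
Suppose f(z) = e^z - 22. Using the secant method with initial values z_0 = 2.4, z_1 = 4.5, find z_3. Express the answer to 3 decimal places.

2.866

f(2.4) = -10.97682, f(4.5) = 68.01713
z_2 = 4.50000 − 68.01713·(4.50000 − 2.40000) / (68.01713 − (-10.97682)) = 4.50000 − (142.83598)/(78.99395) = 2.69181
f(2.69181) = -7.24162
z_3 = 2.69181 − (-7.24162)·(2.69181 − 4.50000) / (-7.24162 − 68.01713) = 2.69181 − (13.09421)/(-75.25875) = 2.86580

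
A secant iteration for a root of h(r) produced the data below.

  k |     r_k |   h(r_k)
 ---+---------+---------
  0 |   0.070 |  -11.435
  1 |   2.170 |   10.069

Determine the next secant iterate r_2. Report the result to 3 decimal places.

r_2 = 2.170 − 10.069·(2.170 − 0.070) / (10.069 − (-11.435))
   = 2.170 − (21.14490)/(21.50400) = 1.18670

1.187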